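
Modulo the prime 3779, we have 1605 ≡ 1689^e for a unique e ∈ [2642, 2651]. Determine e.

Compute 1689^2642 mod 3779 = 1726, then multiply by 1689 repeatedly:
  1689^2642=1726  1689^2643=1605
Found 1605 at exponent 2643.

2643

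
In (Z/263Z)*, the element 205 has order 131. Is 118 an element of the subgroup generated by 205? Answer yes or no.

no

118 ∈ ⟨205⟩ iff 118^131 ≡ 1 (mod 263), since |⟨205⟩| = 131.
118^131 mod 263 = 262.
Since 262 ≠ 1, 118 does not lie in the subgroup.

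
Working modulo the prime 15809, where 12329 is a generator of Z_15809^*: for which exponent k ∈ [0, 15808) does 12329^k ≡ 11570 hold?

Baby-step giant-step with m = ceil(sqrt(15808)) = 126.
Baby table (12329^j mod 15809 for j=0..125):
  0:1  1:12329  2:706  3:9324  4:8357  5:6200  6:3285  7:13916
  8:11096  9:7307  10:8321  11:5008  12:9487  13:10241  14:10615  15:5433
  16:724  17:9920  18:5256  19:133  20:11430  21:14853  22:6990  23:4851
  24:2532  25:10062  26:1175  27:5531  28:7482  29:63  30:2086  31:12860
  32:2479  33:4794  34:11184  35:1438  36:7213  37:3452  38:1880  39:2526
  40:15133  41:12748  42:12823  43:4767  44:10290  45:13994  46:8409  47:14948
  48:8379  49:8685  50:3008  51:13527  52:5242  53:1426  54:1546  55:10789
  56:655  57:12905  58:3969  59:4946  60:3921  61:13896  62:1651  63:8996
  64:11549  65:11767  66:11959  67:7777  68:1048  69:4839  70:12674  71:1590
  72:15759  73:101  74:12127  75:8070  76:8993  77:6180  78:9649  79:15605
  80:14324  81:14066  82:10793  83:2544  84:15729  85:9647  86:6756  87:12912
  88:11227  89:9888  90:5953  91:9159  92:13433  93:373  94:14107  95:10394
  96:15681  97:2788  98:4486  99:8012  100:5316  101:12659  102:6363  103:5169
  104:2522  105:13244  106:9924  107:7145  108:2957  109:1299  110:854  111:172
  112:2182  113:10769  114:7019  115:14594  116:7197  117:11705  118:6393  119:11432
  120:7893  121:8402  122:7690  123:3437  124:6653  125:7745
Giant step factor: 12329^(-126) ≡ 1368 (mod 15809).
Scan 11570·1368^i mod 15809 for i = 0, 1, …:
  i=0: 11570   i=1: 2951   i=2: 5673   i=3: 14254
  i=4: 6975   i=5: 8973   i=6: 7280   i=7: 15179
  i=8: 7655   i=9: 6482     …   i=15: 6743
  i=16: 7777
Match at i=16, j=67: k = 16·126 + 67 = 2083.

2083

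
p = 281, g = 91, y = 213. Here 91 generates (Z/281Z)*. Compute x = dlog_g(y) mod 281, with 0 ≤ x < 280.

14

Successive powers of 91 modulo 281:
  91^0=1  91^1=91  91^2=132  91^3=210  91^4=2  91^5=182
  91^6=264  91^7=139  91^8=4  91^9=83  91^10=247  91^11=278
  91^12=8  91^13=166  91^14=213
So 91^14 ≡ 213 (mod 281), giving x = 14.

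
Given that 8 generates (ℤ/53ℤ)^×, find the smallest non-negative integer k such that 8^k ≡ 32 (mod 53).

19

Baby-step giant-step with m = ceil(sqrt(52)) = 8.
Baby table (8^j mod 53 for j=0..7):
  0:1  1:8  2:11  3:35  4:15  5:14  6:6  7:48
Giant step factor: 8^(-8) ≡ 49 (mod 53).
Scan 32·49^i mod 53 for i = 0, 1, …:
  i=0: 32   i=1: 31   i=2: 35
Match at i=2, j=3: k = 2·8 + 3 = 19.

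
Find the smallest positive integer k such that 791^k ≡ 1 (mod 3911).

1955

The order of 791 must divide p − 1 = 3910 = 2 · 5 · 17 · 23.
Divisors: 1, 2, 5, 10, 17, 23, 34, 46, 85, 115, 170, 230, 391, 782, 1955, 3910.
Check each in increasing order: 791^1 ≡ 791;  791^2 ≡ 3832;  791^5 ≡ 949;  791^10 ≡ 1071;  791^17 ≡ 2800;  791^23 ≡ 3402;  791^34 ≡ 2356;  791^46 ≡ 955;  791^85 ≡ 1015;  791^115 ≡ 3242;  791^170 ≡ 1632;  791^230 ≡ 1707;  791^391 ≡ 318;  791^782 ≡ 3349;  791^1955 ≡ 1.
Smallest exponent giving 1 is 1955.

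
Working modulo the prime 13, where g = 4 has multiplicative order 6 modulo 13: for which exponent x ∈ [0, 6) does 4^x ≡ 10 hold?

5

Successive powers of 4 modulo 13:
  4^0=1  4^1=4  4^2=3  4^3=12  4^4=9  4^5=10
So 4^5 ≡ 10 (mod 13), giving x = 5.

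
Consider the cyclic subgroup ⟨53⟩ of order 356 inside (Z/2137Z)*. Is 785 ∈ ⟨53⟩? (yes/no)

yes

785 ∈ ⟨53⟩ iff 785^356 ≡ 1 (mod 2137), since |⟨53⟩| = 356.
785^356 mod 2137 = 1.
Since 1 = 1, 785 lies in the subgroup.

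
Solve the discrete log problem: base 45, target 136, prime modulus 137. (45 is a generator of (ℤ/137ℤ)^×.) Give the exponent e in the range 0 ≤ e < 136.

Baby-step giant-step with m = ceil(sqrt(136)) = 12.
Baby table (45^j mod 137 for j=0..11):
  0:1  1:45  2:107  3:20  4:78  5:85  6:126  7:53
  8:56  9:54  10:101  11:24
Giant step factor: 45^(-12) ≡ 77 (mod 137).
Scan 136·77^i mod 137 for i = 0, 1, …:
  i=0: 136   i=1: 60   i=2: 99   i=3: 88
  i=4: 63   i=5: 56
Match at i=5, j=8: e = 5·12 + 8 = 68.

68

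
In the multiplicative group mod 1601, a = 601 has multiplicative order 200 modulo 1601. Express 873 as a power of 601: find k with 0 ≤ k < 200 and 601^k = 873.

11

Successive powers of 601 modulo 1601:
  601^0=1  601^1=601  601^2=976  601^3=610  601^4=1582  601^5=1389
  601^6=668  601^7=1218  601^8=361  601^9=826  601^10=116  601^11=873
So 601^11 ≡ 873 (mod 1601), giving k = 11.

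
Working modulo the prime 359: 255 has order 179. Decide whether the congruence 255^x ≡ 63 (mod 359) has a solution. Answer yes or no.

63 ∈ ⟨255⟩ iff 63^179 ≡ 1 (mod 359), since |⟨255⟩| = 179.
63^179 mod 359 = 358.
Since 358 ≠ 1, 63 does not lie in the subgroup.

no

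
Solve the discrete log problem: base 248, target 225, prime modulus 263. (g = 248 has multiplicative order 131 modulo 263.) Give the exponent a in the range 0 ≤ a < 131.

Successive powers of 248 modulo 263:
  248^0=1  248^1=248  248^2=225
So 248^2 ≡ 225 (mod 263), giving a = 2.

2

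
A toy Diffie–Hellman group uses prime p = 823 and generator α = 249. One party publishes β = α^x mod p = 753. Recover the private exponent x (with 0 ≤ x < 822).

Baby-step giant-step with m = ceil(sqrt(822)) = 29.
Baby table (249^j mod 823 for j=0..28):
  0:1  1:249  2:276  3:415  4:460  5:143  6:218  7:787
  8:89  9:763  10:697  11:723  12:613  13:382  14:473  15:88
  16:514  17:421  18:308  19:153  20:239  21:255  22:124  23:425
  24:481  25:434  26:253  27:449  28:696
Giant step factor: 249^(-29) ≡ 665 (mod 823).
Scan 753·665^i mod 823 for i = 0, 1, …:
  i=0: 753   i=1: 361   i=2: 572   i=3: 154
  i=4: 358   i=5: 223   i=6: 155   i=7: 200
  i=8: 497   i=9: 482   i=10: 383   i=11: 388
  i=12: 421
Match at i=12, j=17: x = 12·29 + 17 = 365.

365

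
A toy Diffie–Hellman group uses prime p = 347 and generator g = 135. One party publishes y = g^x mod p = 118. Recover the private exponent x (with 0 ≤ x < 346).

Baby-step giant-step with m = ceil(sqrt(346)) = 19.
Baby table (135^j mod 347 for j=0..18):
  0:1  1:135  2:181  3:145  4:143  5:220  6:205  7:262
  8:323  9:230  10:167  11:337  12:38  13:272  14:285  15:305
  16:229  17:32  18:156
Giant step factor: 135^(-19) ≡ 227 (mod 347).
Scan 118·227^i mod 347 for i = 0, 1, …:
  i=0: 118   i=1: 67   i=2: 288   i=3: 140
  i=4: 203   i=5: 277   i=6: 72   i=7: 35
  i=8: 311   i=9: 156
Match at i=9, j=18: x = 9·19 + 18 = 189.

189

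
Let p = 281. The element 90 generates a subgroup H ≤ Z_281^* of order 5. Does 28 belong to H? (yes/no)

no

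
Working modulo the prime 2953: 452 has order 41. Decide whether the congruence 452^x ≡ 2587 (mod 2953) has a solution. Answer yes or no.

yes

2587 ∈ ⟨452⟩ iff 2587^41 ≡ 1 (mod 2953), since |⟨452⟩| = 41.
2587^41 mod 2953 = 1.
Since 1 = 1, 2587 lies in the subgroup.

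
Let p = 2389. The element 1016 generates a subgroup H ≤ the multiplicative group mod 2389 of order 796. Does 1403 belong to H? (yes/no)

yes

1403 ∈ ⟨1016⟩ iff 1403^796 ≡ 1 (mod 2389), since |⟨1016⟩| = 796.
1403^796 mod 2389 = 1.
Since 1 = 1, 1403 lies in the subgroup.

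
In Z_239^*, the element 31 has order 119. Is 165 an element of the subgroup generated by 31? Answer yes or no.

yes

165 ∈ ⟨31⟩ iff 165^119 ≡ 1 (mod 239), since |⟨31⟩| = 119.
165^119 mod 239 = 1.
Since 1 = 1, 165 lies in the subgroup.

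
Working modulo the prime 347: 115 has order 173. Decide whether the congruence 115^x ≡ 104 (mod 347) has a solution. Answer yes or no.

no

104 ∈ ⟨115⟩ iff 104^173 ≡ 1 (mod 347), since |⟨115⟩| = 173.
104^173 mod 347 = 346.
Since 346 ≠ 1, 104 does not lie in the subgroup.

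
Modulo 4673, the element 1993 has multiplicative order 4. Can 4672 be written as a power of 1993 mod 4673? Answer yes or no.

yes

⟨1993⟩ has order 4; its elements mod 4673 are {1, 1993, 2680, 4672}.
4672 is in this set.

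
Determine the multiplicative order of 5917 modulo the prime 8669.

8668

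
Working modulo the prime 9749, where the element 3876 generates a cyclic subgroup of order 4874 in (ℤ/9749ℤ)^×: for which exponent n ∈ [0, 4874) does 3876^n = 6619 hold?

586

Baby-step giant-step with m = ceil(sqrt(4874)) = 70.
Baby table (3876^j mod 9749 for j=0..69):
  0:1  1:3876  2:167  3:3858  4:8391  5:852  6:7190  7:5798
  8:1603  9:3115  10:4478  11:3508  12:6902  13:896  14:2252  15:3397
  16:5622  17:1857  18:2970  19:7900  20:8540  21:3185  22:2826  23:5449
  24:3990  25:3326  26:3398  27:9498  28:2024  29:6828  30:6542  31:9392
  32:626  33:8624  34:7052  35:7105  36:7804  37:6906  38:6651  39:2920
  40:9080  41:190  42:5265  43:2483  44:1845  45:5203  46:5896  47:1240
  48:9732  49:2351  50:6910  51:2657  52:3588  53:5014  54:4507  55:8673
  56:1996  57:5539  58:1866  59:8607  60:9403  61:4266  62:712  63:745
  64:1916  65:7427  66:8004  67:2186  68:1055  69:4349
Giant step factor: 3876^(-70) ≡ 6185 (mod 9749).
Scan 6619·6185^i mod 9749 for i = 0, 1, …:
  i=0: 6619   i=1: 2464   i=2: 2153   i=3: 8920
  i=4: 609   i=5: 3551   i=6: 8187   i=7: 289
  i=8: 3398
Match at i=8, j=26: n = 8·70 + 26 = 586.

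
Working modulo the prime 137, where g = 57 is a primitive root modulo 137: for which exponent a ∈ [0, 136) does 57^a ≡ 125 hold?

135

Baby-step giant-step with m = ceil(sqrt(136)) = 12.
Baby table (57^j mod 137 for j=0..11):
  0:1  1:57  2:98  3:106  4:14  5:113  6:2  7:114
  8:59  9:75  10:28  11:89
Giant step factor: 57^(-12) ≡ 103 (mod 137).
Scan 125·103^i mod 137 for i = 0, 1, …:
  i=0: 125   i=1: 134   i=2: 102   i=3: 94
  i=4: 92   i=5: 23   i=6: 40   i=7: 10
  i=8: 71   i=9: 52   i=10: 13   i=11: 106
Match at i=11, j=3: a = 11·12 + 3 = 135.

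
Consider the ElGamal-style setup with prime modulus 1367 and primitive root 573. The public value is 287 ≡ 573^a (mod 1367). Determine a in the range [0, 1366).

Baby-step giant-step with m = ceil(sqrt(1366)) = 37.
Baby table (573^j mod 1367 for j=0..36):
  0:1  1:573  2:249  3:509  4:486  5:977  6:718  7:1314
  8:1072  9:473  10:363  11:215  12:165  13:222  14:75  15:598
  16:904  17:1266  18:908  19:824  20:537  21:126  22:1114  23:1300
  24:1252  25:1088  26:72  27:246  28:157  29:1106  30:817  31:627
  32:1117  33:285  34:632  35:1248  36:163
Giant step factor: 573^(-37) ≡ 1259 (mod 1367).
Scan 287·1259^i mod 1367 for i = 0, 1, …:
  i=0: 287   i=1: 445   i=2: 1152   i=3: 1348
  i=4: 685   i=5: 1205   i=6: 1092   i=7: 993
  i=8: 749   i=9: 1128     …   i=19: 1201
  i=20: 157
Match at i=20, j=28: a = 20·37 + 28 = 768.

768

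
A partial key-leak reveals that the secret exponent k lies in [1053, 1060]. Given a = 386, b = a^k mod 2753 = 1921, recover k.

Compute 386^1053 mod 2753 = 2123, then multiply by 386 repeatedly:
  386^1053=2123  386^1054=1837  386^1055=1561  386^1056=2392  386^1057=1057
  386^1058=558  386^1059=654  386^1060=1921
Found 1921 at exponent 1060.

1060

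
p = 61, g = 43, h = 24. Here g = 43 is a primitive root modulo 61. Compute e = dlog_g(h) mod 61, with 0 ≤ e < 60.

3

Baby-step giant-step with m = ceil(sqrt(60)) = 8.
Baby table (43^j mod 61 for j=0..7):
  0:1  1:43  2:19  3:24  4:56  5:29  6:27  7:2
Giant step factor: 43^(-8) ≡ 22 (mod 61).
Scan 24·22^i mod 61 for i = 0, 1, …:
  i=0: 24
Match at i=0, j=3: e = 0·8 + 3 = 3.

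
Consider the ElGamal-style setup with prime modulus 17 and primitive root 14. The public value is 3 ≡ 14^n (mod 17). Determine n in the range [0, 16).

Successive powers of 14 modulo 17:
  14^0=1  14^1=14  14^2=9  14^3=7  14^4=13  14^5=12
  14^6=15  14^7=6  14^8=16  14^9=3
So 14^9 ≡ 3 (mod 17), giving n = 9.

9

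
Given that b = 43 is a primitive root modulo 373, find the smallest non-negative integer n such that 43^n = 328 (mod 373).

369

Baby-step giant-step with m = ceil(sqrt(372)) = 20.
Baby table (43^j mod 373 for j=0..19):
  0:1  1:43  2:357  3:58  4:256  5:191  6:7  7:301
  8:261  9:33  10:300  11:218  12:49  13:242  14:335  15:231
  16:235  17:34  18:343  19:202
Giant step factor: 43^(-20) ≡ 251 (mod 373).
Scan 328·251^i mod 373 for i = 0, 1, …:
  i=0: 328   i=1: 268   i=2: 128   i=3: 50
  i=4: 241   i=5: 65   i=6: 276   i=7: 271
  i=8: 135   i=9: 315     …   i=17: 174
  i=18: 33
Match at i=18, j=9: n = 18·20 + 9 = 369.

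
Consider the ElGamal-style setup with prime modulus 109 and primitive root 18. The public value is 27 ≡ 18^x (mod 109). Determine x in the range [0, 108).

Baby-step giant-step with m = ceil(sqrt(108)) = 11.
Baby table (18^j mod 109 for j=0..10):
  0:1  1:18  2:106  3:55  4:9  5:53  6:82  7:59
  8:81  9:41  10:84
Giant step factor: 18^(-11) ≡ 70 (mod 109).
Scan 27·70^i mod 109 for i = 0, 1, …:
  i=0: 27   i=1: 37   i=2: 83   i=3: 33
  i=4: 21   i=5: 53
Match at i=5, j=5: x = 5·11 + 5 = 60.

60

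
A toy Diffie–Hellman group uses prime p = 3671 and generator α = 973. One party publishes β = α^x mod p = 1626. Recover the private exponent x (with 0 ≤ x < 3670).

Baby-step giant-step with m = ceil(sqrt(3670)) = 61.
Baby table (973^j mod 3671 for j=0..60):
  0:1  1:973  2:3282  3:3287  4:810  5:2536  6:616  7:995
  8:2662  9:2071  10:3375  11:2001  12:1343  13:3534  14:2526  15:1899
  16:1214  17:2831  18:1313  19:41  20:3183  21:2406  22:2611  23:171
  24:1188  25:3230  26:414  27:2683  28:478  29:2548  30:1279  31:3669
  32:1725  33:778  34:768  35:2051  36:2270  37:2439  38:1681  39:2018
  40:3200  41:592  42:3340  43:985  44:274  45:2290  46:3544  47:1243
  48:1680  49:1045  50:3589  51:976  52:2530  53:2120  54:3329  55:1295
  56:882  57:2843  58:1976  59:2715  60:2246
Giant step factor: 973^(-61) ≡ 1161 (mod 3671).
Scan 1626·1161^i mod 3671 for i = 0, 1, …:
  i=0: 1626   i=1: 892   i=2: 390   i=3: 1257
  i=4: 1990   i=5: 1331   i=6: 3471   i=7: 2744
  i=8: 3027   i=9: 1200     …   i=33: 2347
  i=34: 985
Match at i=34, j=43: x = 34·61 + 43 = 2117.

2117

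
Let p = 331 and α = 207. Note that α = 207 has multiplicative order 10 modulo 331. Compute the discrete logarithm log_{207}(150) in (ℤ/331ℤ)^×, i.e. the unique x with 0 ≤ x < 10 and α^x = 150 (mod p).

2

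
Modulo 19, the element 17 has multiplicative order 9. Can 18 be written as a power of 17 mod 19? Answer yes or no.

18 ∈ ⟨17⟩ iff 18^9 ≡ 1 (mod 19), since |⟨17⟩| = 9.
18^9 mod 19 = 18.
Since 18 ≠ 1, 18 does not lie in the subgroup.

no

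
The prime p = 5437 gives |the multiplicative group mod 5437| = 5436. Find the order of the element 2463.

1359

The order of 2463 must divide p − 1 = 5436 = 2^2 · 3^2 · 151.
Divisors: 1, 2, 3, 4, 6, 9, 12, 18, 36, 151, 302, 453, 604, 906, 1359, 1812, 2718, 5436.
Check each in increasing order: 2463^1 ≡ 2463;  2463^2 ≡ 4114;  2463^3 ≡ 3651;  2463^4 ≡ 5052;  2463^6 ≡ 3714;  2463^9 ≡ 5373;  2463^12 ≡ 127;  2463^18 ≡ 4096;  2463^36 ≡ 4071;  2463^151 ≡ 572;  2463^302 ≡ 964;  2463^453 ≡ 2271;  2463^604 ≡ 5006;  2463^906 ≡ 3165;  2463^1359 ≡ 1.
Smallest exponent giving 1 is 1359.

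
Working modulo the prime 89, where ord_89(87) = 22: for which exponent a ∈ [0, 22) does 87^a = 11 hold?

Successive powers of 87 modulo 89:
  87^0=1  87^1=87  87^2=4  87^3=81  87^4=16  87^5=57
  87^6=64  87^7=50  87^8=78  87^9=22  87^10=45  87^11=88
  87^12=2  87^13=85  87^14=8  87^15=73  87^16=32  87^17=25
  87^18=39  87^19=11
So 87^19 ≡ 11 (mod 89), giving a = 19.

19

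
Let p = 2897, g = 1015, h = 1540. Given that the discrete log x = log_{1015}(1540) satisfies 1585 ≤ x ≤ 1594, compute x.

1586

Compute 1015^1585 mod 2897 = 501, then multiply by 1015 repeatedly:
  1015^1585=501  1015^1586=1540
Found 1540 at exponent 1586.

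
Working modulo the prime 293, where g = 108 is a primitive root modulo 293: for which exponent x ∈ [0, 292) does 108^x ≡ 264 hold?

Baby-step giant-step with m = ceil(sqrt(292)) = 18.
Baby table (108^j mod 293 for j=0..17):
  0:1  1:108  2:237  3:105  4:206  5:273  6:184  7:241
  8:244  9:275  10:107  11:129  12:161  13:101  14:67  15:204
  16:57  17:3
Giant step factor: 108^(-18) ≡ 104 (mod 293).
Scan 264·104^i mod 293 for i = 0, 1, …:
  i=0: 264   i=1: 207   i=2: 139   i=3: 99
  i=4: 41   i=5: 162   i=6: 147   i=7: 52
  i=8: 134   i=9: 165     …   i=14: 28
  i=15: 275
Match at i=15, j=9: x = 15·18 + 9 = 279.

279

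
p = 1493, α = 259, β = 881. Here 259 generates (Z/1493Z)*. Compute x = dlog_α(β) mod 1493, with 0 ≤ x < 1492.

Baby-step giant-step with m = ceil(sqrt(1492)) = 39.
Baby table (259^j mod 1493 for j=0..38):
  0:1  1:259  2:1389  3:1431  4:365  5:476  6:858  7:1258
  8:348  9:552  10:1133  11:819  12:115  13:1418  14:1477  15:335
  16:171  17:992  18:132  19:1342  20:1202  21:774  22:404  23:126
  24:1281  25:333  26:1146  27:1200  28:256  29:612  30:250  31:551
  32:874  33:923  34:177  35:1053  36:1001  37:970  38:406
Giant step factor: 259^(-39) ≡ 721 (mod 1493).
Scan 881·721^i mod 1493 for i = 0, 1, …:
  i=0: 881   i=1: 676   i=2: 678   i=3: 627
  i=4: 1181   i=5: 491   i=6: 170   i=7: 144
  i=8: 807   i=9: 1070     …   i=18: 520
  i=19: 177
Match at i=19, j=34: x = 19·39 + 34 = 775.

775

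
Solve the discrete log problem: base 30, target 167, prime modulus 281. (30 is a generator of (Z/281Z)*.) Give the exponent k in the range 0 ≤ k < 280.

106

Baby-step giant-step with m = ceil(sqrt(280)) = 17.
Baby table (30^j mod 281 for j=0..16):
  0:1  1:30  2:57  3:24  4:158  5:244  6:14  7:139
  8:236  9:55  10:245  11:44  12:196  13:260  14:213  15:208
  16:58
Giant step factor: 30^(-17) ≡ 255 (mod 281).
Scan 167·255^i mod 281 for i = 0, 1, …:
  i=0: 167   i=1: 154   i=2: 211   i=3: 134
  i=4: 169   i=5: 102   i=6: 158
Match at i=6, j=4: k = 6·17 + 4 = 106.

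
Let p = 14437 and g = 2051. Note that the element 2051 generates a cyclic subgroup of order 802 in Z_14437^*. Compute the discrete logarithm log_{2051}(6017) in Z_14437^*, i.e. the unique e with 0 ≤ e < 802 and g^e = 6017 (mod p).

435

Baby-step giant-step with m = ceil(sqrt(802)) = 29.
Baby table (2051^j mod 14437 for j=0..28):
  0:1  1:2051  2:5434  3:14207  4:4691  5:6199  6:9589  7:3845
  8:3493  9:3391  10:10744  11:5082  12:14105  13:12044  14:537  15:4175
  16:1784  17:6423  18:7029  19:8353  20:9721  21:274  22:13368  23:1905
  24:9165  25:441  26:9397  27:14289  28:14066
Giant step factor: 2051^(-29) ≡ 9762 (mod 14437).
Scan 6017·9762^i mod 14437 for i = 0, 1, …:
  i=0: 6017   i=1: 8238   i=2: 5266   i=3: 10972
  i=4: 561   i=5: 4859   i=6: 8013   i=7: 3240
  i=8: 11850   i=9: 10456     …   i=14: 4240
  i=15: 1
Match at i=15, j=0: e = 15·29 + 0 = 435.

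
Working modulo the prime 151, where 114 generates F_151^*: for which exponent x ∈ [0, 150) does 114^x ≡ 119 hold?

125

Baby-step giant-step with m = ceil(sqrt(150)) = 13.
Baby table (114^j mod 151 for j=0..12):
  0:1  1:114  2:10  3:83  4:100  5:75  6:94  7:146
  8:34  9:101  10:38  11:104  12:78
Giant step factor: 114^(-13) ≡ 71 (mod 151).
Scan 119·71^i mod 151 for i = 0, 1, …:
  i=0: 119   i=1: 144   i=2: 107   i=3: 47
  i=4: 15   i=5: 8   i=6: 115   i=7: 11
  i=8: 26   i=9: 34
Match at i=9, j=8: x = 9·13 + 8 = 125.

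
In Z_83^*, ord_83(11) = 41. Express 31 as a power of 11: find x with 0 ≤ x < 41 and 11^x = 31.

5

Successive powers of 11 modulo 83:
  11^0=1  11^1=11  11^2=38  11^3=3  11^4=33  11^5=31
So 11^5 ≡ 31 (mod 83), giving x = 5.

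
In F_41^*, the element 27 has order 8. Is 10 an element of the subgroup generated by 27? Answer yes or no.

10 ∈ ⟨27⟩ iff 10^8 ≡ 1 (mod 41), since |⟨27⟩| = 8.
10^8 mod 41 = 16.
Since 16 ≠ 1, 10 does not lie in the subgroup.

no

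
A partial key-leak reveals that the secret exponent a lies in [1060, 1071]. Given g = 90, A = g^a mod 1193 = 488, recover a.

Compute 90^1060 mod 1193 = 356, then multiply by 90 repeatedly:
  90^1060=356  90^1061=1022  90^1062=119  90^1063=1166  90^1064=1149
  90^1065=812  90^1066=307  90^1067=191  90^1068=488
Found 488 at exponent 1068.

1068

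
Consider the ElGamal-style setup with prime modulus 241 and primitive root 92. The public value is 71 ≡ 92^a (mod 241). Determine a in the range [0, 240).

227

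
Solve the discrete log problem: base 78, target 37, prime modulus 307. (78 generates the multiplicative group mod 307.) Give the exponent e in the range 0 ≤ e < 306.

Baby-step giant-step with m = ceil(sqrt(306)) = 18.
Baby table (78^j mod 307 for j=0..17):
  0:1  1:78  2:251  3:237  4:66  5:236  6:295  7:292
  8:58  9:226  10:129  11:238  12:144  13:180  14:225  15:51
  16:294  17:214
Giant step factor: 78^(-18) ≡ 272 (mod 307).
Scan 37·272^i mod 307 for i = 0, 1, …:
  i=0: 37   i=1: 240   i=2: 196   i=3: 201
  i=4: 26   i=5: 11   i=6: 229   i=7: 274
  i=8: 234   i=9: 99     …   i=13: 277
  i=14: 129
Match at i=14, j=10: e = 14·18 + 10 = 262.

262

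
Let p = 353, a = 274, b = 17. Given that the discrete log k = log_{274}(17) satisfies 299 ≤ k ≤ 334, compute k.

300

Compute 274^299 mod 353 = 40, then multiply by 274 repeatedly:
  274^299=40  274^300=17
Found 17 at exponent 300.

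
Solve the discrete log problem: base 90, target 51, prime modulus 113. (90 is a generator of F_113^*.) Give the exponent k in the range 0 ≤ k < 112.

22

Successive powers of 90 modulo 113:
  90^0=1  90^1=90  90^2=77  90^3=37  90^4=53  90^5=24
  90^6=13  90^7=40  90^8=97  90^9=29  90^10=11  90^11=86
  90^12=56  90^13=68  90^14=18  90^15=38  90^16=30  90^17=101
  90^18=50  90^19=93  90^20=8  90^21=42  90^22=51
So 90^22 ≡ 51 (mod 113), giving k = 22.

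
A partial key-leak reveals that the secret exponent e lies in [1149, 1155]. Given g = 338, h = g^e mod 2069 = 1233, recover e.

1150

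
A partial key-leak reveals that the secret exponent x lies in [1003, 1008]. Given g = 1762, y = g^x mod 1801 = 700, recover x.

1008

Compute 1762^1003 mod 1801 = 703, then multiply by 1762 repeatedly:
  1762^1003=703  1762^1004=1399  1762^1005=1270  1762^1006=898  1762^1007=998
  1762^1008=700
Found 700 at exponent 1008.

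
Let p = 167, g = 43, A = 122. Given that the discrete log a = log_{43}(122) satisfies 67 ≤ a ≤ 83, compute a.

Compute 43^67 mod 167 = 131, then multiply by 43 repeatedly:
  43^67=131  43^68=122
Found 122 at exponent 68.

68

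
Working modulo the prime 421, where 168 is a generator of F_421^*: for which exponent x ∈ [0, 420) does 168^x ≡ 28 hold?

76

Baby-step giant-step with m = ceil(sqrt(420)) = 21.
Baby table (168^j mod 421 for j=0..20):
  0:1  1:168  2:17  3:330  4:289  5:137  6:282  7:224
  8:163  9:19  10:245  11:323  12:376  13:18  14:77  15:306
  16:46  17:150  18:361  19:24  20:243
Giant step factor: 168^(-21) ≡ 259 (mod 421).
Scan 28·259^i mod 421 for i = 0, 1, …:
  i=0: 28   i=1: 95   i=2: 187   i=3: 18
Match at i=3, j=13: x = 3·21 + 13 = 76.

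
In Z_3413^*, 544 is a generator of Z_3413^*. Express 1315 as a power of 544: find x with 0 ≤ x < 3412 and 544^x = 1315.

2114

Baby-step giant-step with m = ceil(sqrt(3412)) = 59.
Baby table (544^j mod 3413 for j=0..58):
  0:1  1:544  2:2418  3:1387  4:255  5:2200  6:2250  7:2146
  8:178  9:1268  10:366  11:1150  12:1021  13:2518  14:1179  15:3145
  16:967  17:446  18:301  19:3333  20:849  21:1101  22:1669  23:78
  24:1476  25:889  26:2383  27:2825  28:950  29:1437  30:151  31:232
  32:3340  33:1244  34:962  35:1139  36:1863  37:3224  38:2987  39:340
  40:658  41:3000  42:586  43:1375  44:553  45:488  46:2671  47:2499
  48:1082  49:1572  50:1918  51:2427  52:2870  53:1539  54:1031  55:1132
  56:1468  57:3363  58:104
Giant step factor: 544^(-59) ≡ 2780 (mod 3413).
Scan 1315·2780^i mod 3413 for i = 0, 1, …:
  i=0: 1315   i=1: 377   i=2: 269   i=3: 373
  i=4: 2801   i=5: 1727   i=6: 2382   i=7: 740
  i=8: 2574   i=9: 2072     …   i=34: 1518
  i=35: 1572
Match at i=35, j=49: x = 35·59 + 49 = 2114.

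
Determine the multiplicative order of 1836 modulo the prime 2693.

1346

The order of 1836 must divide p − 1 = 2692 = 2^2 · 673.
Divisors: 1, 2, 4, 673, 1346, 2692.
Check each in increasing order: 1836^1 ≡ 1836;  1836^2 ≡ 1953;  1836^4 ≡ 921;  1836^673 ≡ 2692;  1836^1346 ≡ 1.
Smallest exponent giving 1 is 1346.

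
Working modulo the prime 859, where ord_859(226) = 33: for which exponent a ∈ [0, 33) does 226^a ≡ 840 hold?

32

Successive powers of 226 modulo 859:
  226^0=1  226^1=226  226^2=395  226^3=793  226^4=546  226^5=559
  226^6=61  226^7=42  226^8=43  226^9=269  226^10=664  226^11=598
  226^12=285  226^13=844  226^14=46  226^15=88  226^16=131  226^17=400
  226^18=205  226^19=803  226^20=229  226^21=214  226^22=260  226^23=348
  226^24=479  226^25=20  226^26=225  226^27=169  226^28=398  226^29=612
  226^30=13  226^31=361  226^32=840
So 226^32 ≡ 840 (mod 859), giving a = 32.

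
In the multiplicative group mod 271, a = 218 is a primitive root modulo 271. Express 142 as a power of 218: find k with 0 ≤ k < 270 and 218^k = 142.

91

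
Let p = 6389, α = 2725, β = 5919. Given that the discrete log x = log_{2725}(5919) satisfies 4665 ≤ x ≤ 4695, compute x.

4690

Compute 2725^4665 mod 6389 = 4352, then multiply by 2725 repeatedly:
  2725^4665=4352  2725^4666=1216  2725^4667=4098  2725^4668=5467  2725^4669=4816
  2725^4670=594  2725^4671=2233  2725^4672=2597  2725^4673=4202  2725^4674=1362
  2725^4675=5830  2725^4676=3696  2725^4677=2536  2725^4678=4091  2725^4679=5559
  2725^4680=6345  2725^4681=1491  2725^4682=5960  2725^4683=162  2725^4684=609
  2725^4685=4774  2725^4686=1146  2725^4687=5018  2725^4688=1590  2725^4689=1008
  2725^4690=5919
Found 5919 at exponent 4690.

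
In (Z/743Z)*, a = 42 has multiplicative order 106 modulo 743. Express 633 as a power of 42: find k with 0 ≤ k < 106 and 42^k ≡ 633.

28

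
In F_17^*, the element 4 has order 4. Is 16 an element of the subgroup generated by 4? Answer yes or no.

⟨4⟩ has order 4; its elements mod 17 are {1, 4, 13, 16}.
16 is in this set.

yes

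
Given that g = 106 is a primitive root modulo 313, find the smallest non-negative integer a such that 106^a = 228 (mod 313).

160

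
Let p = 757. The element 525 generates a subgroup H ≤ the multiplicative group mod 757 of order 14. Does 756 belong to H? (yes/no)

yes

⟨525⟩ has order 14; its elements mod 757 are {1, 59, 62, 77, 127, 232, 304, 453, 525, 630, 680, 695, 698, 756}.
756 is in this set.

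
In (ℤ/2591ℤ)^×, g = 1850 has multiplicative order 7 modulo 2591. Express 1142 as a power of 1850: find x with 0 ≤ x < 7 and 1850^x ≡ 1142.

5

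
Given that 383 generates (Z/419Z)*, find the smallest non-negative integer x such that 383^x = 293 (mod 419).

Baby-step giant-step with m = ceil(sqrt(418)) = 21.
Baby table (383^j mod 419 for j=0..20):
  0:1  1:383  2:39  3:272  4:264  5:133  6:240  7:159
  8:142  9:335  10:91  11:76  12:197  13:31  14:141  15:371
  16:52  17:223  18:352  19:317  20:320
Giant step factor: 383^(-21) ≡ 168 (mod 419).
Scan 293·168^i mod 419 for i = 0, 1, …:
  i=0: 293   i=1: 201   i=2: 248   i=3: 183
  i=4: 157   i=5: 398   i=6: 243   i=7: 181
  i=8: 240
Match at i=8, j=6: x = 8·21 + 6 = 174.

174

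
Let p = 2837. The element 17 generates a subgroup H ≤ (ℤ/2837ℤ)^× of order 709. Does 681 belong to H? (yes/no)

681 ∈ ⟨17⟩ iff 681^709 ≡ 1 (mod 2837), since |⟨17⟩| = 709.
681^709 mod 2837 = 416.
Since 416 ≠ 1, 681 does not lie in the subgroup.

no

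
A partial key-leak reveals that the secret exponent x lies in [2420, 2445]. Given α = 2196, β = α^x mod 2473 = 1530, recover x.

2439

Compute 2196^2420 mod 2473 = 436, then multiply by 2196 repeatedly:
  2196^2420=436  2196^2421=405  2196^2422=1573  2196^2423=2000  2196^2424=2425
  2196^2425=931  2196^2426=1778  2196^2427=2094  2196^2428=1117  2196^2429=2189
  2196^2430=2005  2196^2431=1040  2196^2432=1261  2196^2433=1869  2196^2434=1617
  2196^2435=2177  2196^2436=383  2196^2437=248  2196^2438=548  2196^2439=1530
Found 1530 at exponent 2439.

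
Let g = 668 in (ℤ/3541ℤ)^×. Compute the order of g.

1180

The order of 668 must divide p − 1 = 3540 = 2^2 · 3 · 5 · 59.
Divisors: 1, 2, 3, 4, 5, 6, 10, 12, 15, 20, 30, 59, 60, 118, 177, 236, 295, 354, 590, 708, 885, 1180, 1770, 3540.
Check each in increasing order: 668^1 ≡ 668;  668^2 ≡ 58;  668^3 ≡ 3334;  668^4 ≡ 3364;  668^5 ≡ 2158;  668^6 ≡ 357;  668^10 ≡ 549;  668^12 ≡ 3514;  668^15 ≡ 2048;  668^20 ≡ 416;  668^30 ≡ 1760;  668^59 ≡ 354;  668^60 ≡ 2766;  668^118 ≡ 1381;  668^177 ≡ 216;  668^236 ≡ 2103;  668^295 ≡ 852;  668^354 ≡ 623;  668^590 ≡ 3540;  668^708 ≡ 2160;  668^885 ≡ 2689;  668^1180 ≡ 1.
Smallest exponent giving 1 is 1180.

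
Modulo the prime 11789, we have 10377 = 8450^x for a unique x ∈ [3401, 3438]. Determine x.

Compute 8450^3401 mod 11789 = 3227, then multiply by 8450 repeatedly:
  8450^3401=3227  8450^3402=193  8450^3403=3968  8450^3404=1684  8450^3405=477
  8450^3406=10601  8450^3407=5628  8450^3408=11563  8450^3409=118  8450^3410=6824
  8450^3411=2801  8450^3412=7927  8450^3413=9841  8450^3414=8633  8450^3415=10307
  8450^3416=8807  8450^3417=6982  8450^3418=5744  8450^3419=1487  8450^3420=9865
  8450^3421=11020  8450^3422=9478  8450^3423=6423  8450^3424=9583  8450^3425=9498
  8450^3426=10377
Found 10377 at exponent 3426.

3426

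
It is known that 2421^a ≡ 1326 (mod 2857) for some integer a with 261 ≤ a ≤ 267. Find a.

264

Compute 2421^261 mod 2857 = 1294, then multiply by 2421 repeatedly:
  2421^261=1294  2421^262=1502  2421^263=2238  2421^264=1326
Found 1326 at exponent 264.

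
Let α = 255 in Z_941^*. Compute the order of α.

The order of 255 must divide p − 1 = 940 = 2^2 · 5 · 47.
Divisors: 1, 2, 4, 5, 10, 20, 47, 94, 188, 235, 470, 940.
Check each in increasing order: 255^1 ≡ 255;  255^2 ≡ 96;  255^4 ≡ 747;  255^5 ≡ 403;  255^10 ≡ 557;  255^20 ≡ 660;  255^47 ≡ 529;  255^94 ≡ 364;  255^188 ≡ 756;  255^235 ≡ 940;  255^470 ≡ 1.
Smallest exponent giving 1 is 470.

470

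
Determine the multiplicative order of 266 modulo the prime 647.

646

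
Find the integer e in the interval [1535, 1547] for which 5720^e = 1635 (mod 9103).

Compute 5720^1535 mod 9103 = 1635, then multiply by 5720 repeatedly:
  5720^1535=1635
Found 1635 at exponent 1535.

1535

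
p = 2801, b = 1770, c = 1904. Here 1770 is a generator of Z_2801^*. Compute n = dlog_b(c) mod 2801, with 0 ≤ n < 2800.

Baby-step giant-step with m = ceil(sqrt(2800)) = 53.
Baby table (1770^j mod 2801 for j=0..52):
  0:1  1:1770  2:1382  3:867  4:2443  5:2167  6:1021  7:525
  8:2119  9:91  10:1413  11:2518  12:469  13:1034  14:1127  15:478
  16:158  17:2361  18:2679  19:2538  20:2257  21:664  22:1661  23:1721
  24:1483  25:373  26:1975  27:102  28:1276  29:914  30:1603  31:2698
  32:2556  33:505  34:331  35:461  36:879  37:1275  38:1945  39:221
  40:1831  41:113  42:1139  43:2111  44:2737  45:1561  46:1184  47:532
  48:504  49:1362  50:1880  51:12  52:1633
Giant step factor: 1770^(-53) ≡ 593 (mod 2801).
Scan 1904·593^i mod 2801 for i = 0, 1, …:
  i=0: 1904   i=1: 269   i=2: 2661   i=3: 1010
  i=4: 2317   i=5: 1491   i=6: 1848   i=7: 673
  i=8: 1347   i=9: 486     …   i=24: 123
  i=25: 113
Match at i=25, j=41: n = 25·53 + 41 = 1366.

1366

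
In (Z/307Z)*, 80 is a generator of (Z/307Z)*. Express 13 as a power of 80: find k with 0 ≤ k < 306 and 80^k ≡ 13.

223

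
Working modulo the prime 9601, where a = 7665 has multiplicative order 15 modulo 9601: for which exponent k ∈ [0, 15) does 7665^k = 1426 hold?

8

Successive powers of 7665 modulo 9601:
  7665^0=1  7665^1=7665  7665^2=3706  7665^3=6732  7665^4=5006  7665^5=5394
  7665^6=3104  7665^7=882  7665^8=1426
So 7665^8 ≡ 1426 (mod 9601), giving k = 8.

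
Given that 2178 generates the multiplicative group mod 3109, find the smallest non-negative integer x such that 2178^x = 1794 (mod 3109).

2604

Baby-step giant-step with m = ceil(sqrt(3108)) = 56.
Baby table (2178^j mod 3109 for j=0..55):
  0:1  1:2178  2:2459  3:2004  4:2785  5:71  6:2297  7:485
  8:2379  9:1868  10:1932  11:1419  12:236  13:1023  14:2050  15:376
  16:1261  17:1211  18:1126  19:2536  20:1824  21:2479  22:2038  23:2221
  24:2843  25:2035  26:1905  27:1684  28:2241  29:2877  30:1471  31:1568
  32:1422  33:552  34:2182  35:1844  36:2513  37:1474  38:1884  39:2581
  40:346  41:1210  42:2057  43:77  44:2929  45:2803  46:1967  47:3033
  48:2358  49:2765  50:37  51:2861  52:822  53:2641  54:448  55:2627
Giant step factor: 2178^(-56) ≡ 1501 (mod 3109).
Scan 1794·1501^i mod 3109 for i = 0, 1, …:
  i=0: 1794   i=1: 400   i=2: 363   i=3: 788
  i=4: 1368   i=5: 1428   i=6: 1327   i=7: 2067
  i=8: 2894   i=9: 621     …   i=45: 3009
  i=46: 2241
Match at i=46, j=28: x = 46·56 + 28 = 2604.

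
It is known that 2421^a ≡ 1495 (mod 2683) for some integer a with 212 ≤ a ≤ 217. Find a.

Compute 2421^212 mod 2683 = 1176, then multiply by 2421 repeatedly:
  2421^212=1176  2421^213=433  2421^214=1923  2421^215=578  2421^216=1495
Found 1495 at exponent 216.

216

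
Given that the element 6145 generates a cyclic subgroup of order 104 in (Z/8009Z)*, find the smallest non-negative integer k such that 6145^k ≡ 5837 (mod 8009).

39

Baby-step giant-step with m = ceil(sqrt(104)) = 11.
Baby table (6145^j mod 8009 for j=0..10):
  0:1  1:6145  2:6599  3:1288  4:1868  5:1963  6:1081  7:3284
  8:5509  9:6771  10:1040
Giant step factor: 6145^(-11) ≡ 4927 (mod 8009).
Scan 5837·4927^i mod 8009 for i = 0, 1, …:
  i=0: 5837   i=1: 6589   i=2: 3526   i=3: 1081
Match at i=3, j=6: k = 3·11 + 6 = 39.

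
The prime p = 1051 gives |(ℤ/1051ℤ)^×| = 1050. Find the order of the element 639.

350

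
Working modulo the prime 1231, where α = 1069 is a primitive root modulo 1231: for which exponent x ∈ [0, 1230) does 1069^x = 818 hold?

Baby-step giant-step with m = ceil(sqrt(1230)) = 36.
Baby table (1069^j mod 1231 for j=0..35):
  0:1  1:1069  2:393  3:346  4:574  5:568  6:309  7:413
  8:799  9:1048  10:102  11:710  12:694  13:824  14:691  15:79
  16:743  17:272  18:252  19:1030  20:556  21:1022  22:621  23:340
  24:315  25:672  26:695  27:662  28:1084  29:425  30:86  31:840
  32:561  33:212  34:124  35:839
Giant step factor: 1069^(-36) ≡ 647 (mod 1231).
Scan 818·647^i mod 1231 for i = 0, 1, …:
  i=0: 818   i=1: 1147   i=2: 1047   i=3: 359
  i=4: 845   i=5: 151   i=6: 448   i=7: 571
  i=8: 137   i=9: 7     …   i=16: 1117
  i=17: 102
Match at i=17, j=10: x = 17·36 + 10 = 622.

622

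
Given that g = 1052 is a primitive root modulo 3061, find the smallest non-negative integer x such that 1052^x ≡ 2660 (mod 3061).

Baby-step giant-step with m = ceil(sqrt(3060)) = 56.
Baby table (1052^j mod 3061 for j=0..55):
  0:1  1:1052  2:1683  3:1258  4:1064  5:2063  6:27  7:855
  8:2587  9:295  10:1179  11:603  12:729  13:1658  14:2507  15:1843
  16:1223  17:976  18:1317  19:1912  20:347  21:785  22:2411  23:1864
  24:1888  25:2648  26:186  27:2829  28:816  29:1352  30:2000  31:1093
  32:1961  33:2919  34:605  35:2833  36:1963  37:1962  38:910  39:2288
  40:1030  41:3027  42:964  43:937  44:82  45:556  46:261  47:2143
  48:1540  49:811  50:2214  51:2768  52:925  53:2763  54:1787  55:470
Giant step factor: 1052^(-56) ≡ 588 (mod 3061).
Scan 2660·588^i mod 3061 for i = 0, 1, …:
  i=0: 2660   i=1: 2970   i=2: 1590   i=3: 1315
  i=4: 1848   i=5: 3030   i=6: 138   i=7: 1558
  i=8: 865   i=9: 494   i=10: 2738   i=11: 2919
Match at i=11, j=33: x = 11·56 + 33 = 649.

649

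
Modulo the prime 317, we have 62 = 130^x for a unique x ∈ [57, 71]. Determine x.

Compute 130^57 mod 317 = 62, then multiply by 130 repeatedly:
  130^57=62
Found 62 at exponent 57.

57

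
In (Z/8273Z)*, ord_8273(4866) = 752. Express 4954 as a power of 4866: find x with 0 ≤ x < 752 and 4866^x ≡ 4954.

685

Baby-step giant-step with m = ceil(sqrt(752)) = 28.
Baby table (4866^j mod 8273 for j=0..27):
  0:1  1:4866  2:630  3:4570  4:8069  5:96  6:3848  7:2569
  8:251  9:5235  10:943  11:5396  12:6707  13:7550  14:6180  15:7798
  16:5090  17:6851  18:5049  19:5897  20:4038  21:533  22:4129  23:4870
  24:3548  25:7090  26:1530  27:7553
Giant step factor: 4866^(-28) ≡ 3032 (mod 8273).
Scan 4954·3032^i mod 8273 for i = 0, 1, …:
  i=0: 4954   i=1: 5033   i=2: 4644   i=3: 8235
  i=4: 606   i=5: 786   i=6: 528   i=7: 4207
  i=8: 6931   i=9: 1372     …   i=23: 1274
  i=24: 7550
Match at i=24, j=13: x = 24·28 + 13 = 685.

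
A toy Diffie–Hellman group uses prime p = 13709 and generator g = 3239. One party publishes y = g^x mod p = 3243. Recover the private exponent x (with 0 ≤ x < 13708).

8975

Baby-step giant-step with m = ceil(sqrt(13708)) = 118.
Baby table (3239^j mod 13709 for j=0..117):
  0:1  1:3239  2:3736  3:9566  4:1934  5:12922  6:781  7:7203
  8:11508  9:13350  10:2464  11:2258  12:6765  13:4853  14:8353  15:7510
  16:5124  17:8746  18:5500  19:6509  20:11918  21:11567  22:12525  23:3544
  24:4583  25:11199  26:13256  27:13305  28:7508  29:12355  30:1274  31:77
  32:2641  33:13492  34:10005  35:11828  36:7946  37:5301  38:6271  39:8740
  40:13484  41:11511  42:9358  43:13672  44:3538  45:12567  46:2492  47:10696
  48:1701  49:12230  50:7669  51:12892  52:13283  53:4795  54:12417  55:10166
  56:12365  57:6246  58:10019  59:2338  60:5414  61:2135  62:5929  63:11431
  64:10709  65:2681  66:5962  67:8646  68:10616  69:3052  70:1239  71:10093
  72:8971  73:7698  74:10860  75:11955  76:8029  77:13667  78:1052  79:7596
  80:9498  81:1026  82:5636  83:8325  84:12781  85:10188  86:1369  87:6184
  88:1127  89:3759  90:1809  91:5608  92:13596  93:4136  94:2811  95:2053
  96:802  97:6677  98:7710  99:8601  100:1951  101:13149  102:9457  103:5317
  104:3259  105:13680  106:2032  107:1328  108:10475  109:12459  110:9114  111:4769
  112:10457  113:8993  114:10411  115:10798  116:3063  117:9450
Giant step factor: 3239^(-118) ≡ 10465 (mod 13709).
Scan 3243·10465^i mod 13709 for i = 0, 1, …:
  i=0: 3243   i=1: 8220   i=2: 12034   i=3: 4936
  i=4: 13437   i=5: 4992   i=6: 9990   i=7: 516
  i=8: 12303   i=9: 9676     …   i=75: 10812
  i=76: 7203
Match at i=76, j=7: x = 76·118 + 7 = 8975.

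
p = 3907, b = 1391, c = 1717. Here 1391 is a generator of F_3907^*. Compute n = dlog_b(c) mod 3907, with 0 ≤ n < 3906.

1510

Baby-step giant-step with m = ceil(sqrt(3906)) = 63.
Baby table (1391^j mod 3907 for j=0..62):
  0:1  1:1391  2:916  3:474  4:2958  5:507  6:1977  7:3386
  8:1991  9:3325  10:3094  11:2147  12:1529  13:1431  14:1858  15:1951
  16:2383  17:1617  18:2722  19:419  20:686  21:918  22:3256  23:883
  24:1455  25:79  26:493  27:2038  28:2283  29:3169  30:983  31:3810
  32:1818  33:1009  34:906  35:2192  36:1612  37:3581  38:3653  39:2223
  40:1756  41:721  42:2719  43:153  44:1845  45:3403  46:2196  47:3269
  48:3338  49:1642  50:2334  51:3784  52:815  53:635  54:303  55:3424
  56:151  57:2970  58:1571  59:1248  60:1260  61:2324  62:1595
Giant step factor: 1391^(-63) ≡ 802 (mod 3907).
Scan 1717·802^i mod 3907 for i = 0, 1, …:
  i=0: 1717   i=1: 1770   i=2: 1299   i=3: 2536
  i=4: 2232   i=5: 658   i=6: 271   i=7: 2457
  i=8: 1386   i=9: 1984     …   i=22: 568
  i=23: 2324
Match at i=23, j=61: n = 23·63 + 61 = 1510.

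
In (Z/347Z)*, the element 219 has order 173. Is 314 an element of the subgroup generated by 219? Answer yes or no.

314 ∈ ⟨219⟩ iff 314^173 ≡ 1 (mod 347), since |⟨219⟩| = 173.
314^173 mod 347 = 346.
Since 346 ≠ 1, 314 does not lie in the subgroup.

no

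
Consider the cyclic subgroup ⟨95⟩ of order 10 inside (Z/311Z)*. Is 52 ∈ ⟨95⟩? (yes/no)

yes

52 ∈ ⟨95⟩ iff 52^10 ≡ 1 (mod 311), since |⟨95⟩| = 10.
52^10 mod 311 = 1.
Since 1 = 1, 52 lies in the subgroup.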